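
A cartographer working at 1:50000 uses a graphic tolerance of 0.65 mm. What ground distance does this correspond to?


ground = 0.65 mm * 50000 / 1000 = 32.5 m

32.5 m


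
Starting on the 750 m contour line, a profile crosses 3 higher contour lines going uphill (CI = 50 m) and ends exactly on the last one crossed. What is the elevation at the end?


elevation = 750 + 3 * 50 = 900 m

900 m


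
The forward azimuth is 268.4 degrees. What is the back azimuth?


back azimuth = (268.4 + 180) mod 360 = 88.4 degrees

88.4 degrees


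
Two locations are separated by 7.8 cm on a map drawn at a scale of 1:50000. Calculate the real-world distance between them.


ground = 7.8 cm * 50000 / 100 = 3900.0 m = 3.9 km

3.9 km


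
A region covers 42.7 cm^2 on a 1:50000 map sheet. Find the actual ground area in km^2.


ground_area = 42.7 * (50000/100)^2 = 10675000.0 m^2 = 10.675 km^2

10.675 km^2


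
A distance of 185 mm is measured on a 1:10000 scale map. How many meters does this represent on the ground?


ground = 185 mm * 10000 / 1000 = 1850.0 m

1850.0 m


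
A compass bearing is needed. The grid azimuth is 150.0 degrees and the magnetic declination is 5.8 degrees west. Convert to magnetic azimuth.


magnetic azimuth = grid azimuth - declination (east +ve)
mag_az = 150.0 - -5.8 = 155.8 degrees

155.8 degrees


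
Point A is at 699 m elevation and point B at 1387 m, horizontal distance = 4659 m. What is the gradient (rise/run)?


gradient = (1387 - 699) / 4659 = 688 / 4659 = 0.1477

0.1477


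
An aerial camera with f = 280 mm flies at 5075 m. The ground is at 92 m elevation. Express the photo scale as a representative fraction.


scale = f / (H - h) = 280 mm / 4983 m = 280 / 4983000 = 1:17796

1:17796


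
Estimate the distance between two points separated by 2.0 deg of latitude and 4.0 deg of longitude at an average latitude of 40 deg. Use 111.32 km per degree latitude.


dlat_km = 2.0 * 111.32 = 222.64
dlon_km = 4.0 * 111.32 * cos(40) ≈ 341.104
dist = sqrt(222.64^2 + 341.104^2) ≈ 407.3 km

407.3 km


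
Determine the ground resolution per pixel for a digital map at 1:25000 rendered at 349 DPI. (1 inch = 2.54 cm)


pixel_cm = 2.54 / 349 ≈ 0.007278 cm
ground = pixel_cm * 25000 / 100 = 2.54 * 25000 / (349 * 100) = 63500 / 34900 ≈ 1.82 m

1.82 m


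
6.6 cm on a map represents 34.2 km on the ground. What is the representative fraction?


ground = 34.2 km = 3420000 cm; RF denominator = ground / map = 3420000 / 6.6 ≈ 518182; RF = 1:518182

1:518182


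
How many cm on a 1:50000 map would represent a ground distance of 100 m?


map_cm = 100 * 100 / 50000 = 0.2 cm

0.2 cm


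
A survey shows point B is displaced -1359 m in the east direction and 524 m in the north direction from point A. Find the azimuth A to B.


az = atan2(-1359, 524) = -68.9 deg
adjusted to 0-360: 291.1 degrees

291.1 degrees


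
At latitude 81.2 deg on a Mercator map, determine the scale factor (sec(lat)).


SF = 1 / cos(81.2) = 1 / 0.152986 = 6.537

6.537


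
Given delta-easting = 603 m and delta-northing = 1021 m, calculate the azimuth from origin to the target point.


az = atan2(603, 1021) = 30.6 deg
adjusted to 0-360: 30.6 degrees

30.6 degrees


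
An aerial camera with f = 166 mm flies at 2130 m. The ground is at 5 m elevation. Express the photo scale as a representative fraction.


scale = f / (H - h) = 166 mm / 2125 m = 166 / 2125000 = 1:12801

1:12801


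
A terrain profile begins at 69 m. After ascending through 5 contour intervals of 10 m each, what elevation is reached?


elevation = 69 + 5 * 10 = 119 m

119 m


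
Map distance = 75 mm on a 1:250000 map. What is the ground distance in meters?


ground = 75 mm * 250000 / 1000 = 18750.0 m

18750.0 m


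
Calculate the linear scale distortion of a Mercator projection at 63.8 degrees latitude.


SF = 1 / cos(63.8) = 1 / 0.441506 = 2.265

2.265


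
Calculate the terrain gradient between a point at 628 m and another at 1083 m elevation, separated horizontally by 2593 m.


gradient = (1083 - 628) / 2593 = 455 / 2593 = 0.1755

0.1755


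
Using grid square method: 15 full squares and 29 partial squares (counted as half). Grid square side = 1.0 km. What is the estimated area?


effective squares = 15 + 29 * 0.5 = 29.5
area = 29.5 * 1.0 = 29.5 km^2

29.5 km^2


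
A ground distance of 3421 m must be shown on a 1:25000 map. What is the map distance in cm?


map_cm = 3421 * 100 / 25000 = 13.684 cm ≈ 13.68 cm

13.68 cm


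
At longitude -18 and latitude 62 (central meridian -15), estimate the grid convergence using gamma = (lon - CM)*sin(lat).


gamma = (-18 - -15) * sin(62) = -3 * 0.882948 = -2.649 degrees

-2.649 degrees


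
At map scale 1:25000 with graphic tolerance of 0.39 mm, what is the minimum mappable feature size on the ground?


ground = 0.39 mm * 25000 / 1000 = 9.75 m

9.75 m


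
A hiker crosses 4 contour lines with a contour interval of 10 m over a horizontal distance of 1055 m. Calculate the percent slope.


elevation change = 4 * 10 = 40 m
slope = 40 / 1055 * 100 = 3.8%

3.8%


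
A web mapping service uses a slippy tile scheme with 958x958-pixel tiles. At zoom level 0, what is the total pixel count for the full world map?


tiles per axis = 2^0 = 1
total tiles = 1^2 = 1
pixels per axis = 1 * 958 = 958
total pixels = 958^2 = 917764

917764 pixels


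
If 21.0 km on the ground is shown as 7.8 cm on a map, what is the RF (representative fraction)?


ground = 21.0 km = 2100000 cm; RF denominator = ground / map = 2100000 / 7.8 ≈ 269231; RF = 1:269231

1:269231


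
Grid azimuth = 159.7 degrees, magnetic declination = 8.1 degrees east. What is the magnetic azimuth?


magnetic azimuth = grid azimuth - declination (east +ve)
mag_az = 159.7 - 8.1 = 151.6 degrees

151.6 degrees


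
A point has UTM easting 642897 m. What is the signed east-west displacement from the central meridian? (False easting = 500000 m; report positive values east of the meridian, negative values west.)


displacement = 642897 - 500000 = 142897 m

142897 m


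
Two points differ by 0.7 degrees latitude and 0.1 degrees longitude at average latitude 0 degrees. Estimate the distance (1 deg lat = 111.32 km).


dlat_km = 0.7 * 111.32 = 77.924
dlon_km = 0.1 * 111.32 * cos(0) ≈ 11.132
dist = sqrt(77.924^2 + 11.132^2) ≈ 78.7 km

78.7 km


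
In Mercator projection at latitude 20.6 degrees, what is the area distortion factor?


area_distortion = 1/cos^2(20.6) = 1.141

1.141


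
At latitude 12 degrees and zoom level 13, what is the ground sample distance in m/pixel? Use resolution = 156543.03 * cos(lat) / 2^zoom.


res = 156543.03 * cos(12) / 2^13 = 156543.03 * 0.9781476 / 8192 = 18.69 m/pixel

18.69 m/pixel


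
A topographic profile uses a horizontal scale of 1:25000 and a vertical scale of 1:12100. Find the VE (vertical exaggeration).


VE = horizontal_scale / vertical_scale = 25000 / 12100 ≈ 2.1

2.1x


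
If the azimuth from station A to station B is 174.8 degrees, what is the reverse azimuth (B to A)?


back azimuth = (174.8 + 180) mod 360 = 354.8 degrees

354.8 degrees


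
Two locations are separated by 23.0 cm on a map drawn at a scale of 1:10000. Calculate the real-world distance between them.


ground = 23.0 cm * 10000 / 100 = 2300.0 m = 2.3 km

2.3 km


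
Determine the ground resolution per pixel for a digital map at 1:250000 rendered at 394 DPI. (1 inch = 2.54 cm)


pixel_cm = 2.54 / 394 ≈ 0.006447 cm
ground = pixel_cm * 250000 / 100 = 2.54 * 250000 / (394 * 100) = 635000 / 39400 ≈ 16.12 m

16.12 m


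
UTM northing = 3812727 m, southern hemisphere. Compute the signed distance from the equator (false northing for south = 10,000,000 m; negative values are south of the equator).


For southern: actual = 3812727 - 10000000 = -6187273 m

-6187273 m


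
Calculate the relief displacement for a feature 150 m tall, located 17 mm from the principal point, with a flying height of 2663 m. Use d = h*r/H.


d = h * r / H = 150 * 17 / 2663 = 0.96 mm

0.96 mm


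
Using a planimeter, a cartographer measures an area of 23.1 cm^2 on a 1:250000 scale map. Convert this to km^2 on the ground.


ground_area = 23.1 * (250000/100)^2 = 144375000.0 m^2 = 144.375 km^2

144.375 km^2


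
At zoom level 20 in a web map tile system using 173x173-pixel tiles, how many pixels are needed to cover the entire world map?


tiles per axis = 2^20 = 1048576
total tiles = 1048576^2 = 1099511627776
pixels per axis = 1048576 * 173 = 181403648
total pixels = 181403648^2 = 32907283507707904

32907283507707904 pixels


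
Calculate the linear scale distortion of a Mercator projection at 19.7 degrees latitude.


SF = 1 / cos(19.7) = 1 / 0.941471 = 1.062

1.062


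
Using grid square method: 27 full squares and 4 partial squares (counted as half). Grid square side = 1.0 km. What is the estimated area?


effective squares = 27 + 4 * 0.5 = 29.0
area = 29.0 * 1.0 = 29.0 km^2

29.0 km^2


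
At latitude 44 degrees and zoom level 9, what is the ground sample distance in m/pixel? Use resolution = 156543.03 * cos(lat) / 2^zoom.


res = 156543.03 * cos(44) / 2^9 = 156543.03 * 0.7193398 / 512 = 219.94 m/pixel

219.94 m/pixel


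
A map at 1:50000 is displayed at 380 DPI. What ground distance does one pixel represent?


pixel_cm = 2.54 / 380 ≈ 0.006684 cm
ground = pixel_cm * 50000 / 100 = 2.54 * 50000 / (380 * 100) = 127000 / 38000 ≈ 3.34 m

3.34 m


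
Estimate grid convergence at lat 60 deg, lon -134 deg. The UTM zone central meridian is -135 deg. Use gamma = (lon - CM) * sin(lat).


gamma = (-134 - -135) * sin(60) = 1 * 0.866025 = 0.866 degrees

0.866 degrees


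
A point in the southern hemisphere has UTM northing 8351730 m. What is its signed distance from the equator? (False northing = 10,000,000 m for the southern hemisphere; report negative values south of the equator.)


For southern: actual = 8351730 - 10000000 = -1648270 m

-1648270 m


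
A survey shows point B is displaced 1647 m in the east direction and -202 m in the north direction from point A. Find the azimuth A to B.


az = atan2(1647, -202) = 97.0 deg
adjusted to 0-360: 97.0 degrees

97.0 degrees


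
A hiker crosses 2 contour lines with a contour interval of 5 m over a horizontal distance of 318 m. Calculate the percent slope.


elevation change = 2 * 5 = 10 m
slope = 10 / 318 * 100 = 3.1%

3.1%


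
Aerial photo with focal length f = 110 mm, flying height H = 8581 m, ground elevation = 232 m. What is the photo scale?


scale = f / (H - h) = 110 mm / 8349 m = 110 / 8349000 = 1:75900

1:75900


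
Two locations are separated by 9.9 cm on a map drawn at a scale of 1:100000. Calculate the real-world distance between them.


ground = 9.9 cm * 100000 / 100 = 9900.0 m = 9.9 km

9.9 km


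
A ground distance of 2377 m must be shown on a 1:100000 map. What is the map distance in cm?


map_cm = 2377 * 100 / 100000 = 2.377 cm ≈ 2.38 cm

2.38 cm


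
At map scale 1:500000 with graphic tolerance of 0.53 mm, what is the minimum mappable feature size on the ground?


ground = 0.53 mm * 500000 / 1000 = 265.0 m

265.0 m


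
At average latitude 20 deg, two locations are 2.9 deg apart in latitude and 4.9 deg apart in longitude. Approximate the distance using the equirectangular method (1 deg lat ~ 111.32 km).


dlat_km = 2.9 * 111.32 = 322.828
dlon_km = 4.9 * 111.32 * cos(20) ≈ 512.572
dist = sqrt(322.828^2 + 512.572^2) ≈ 605.8 km

605.8 km


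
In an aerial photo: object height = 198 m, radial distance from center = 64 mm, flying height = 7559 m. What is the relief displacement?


d = h * r / H = 198 * 64 / 7559 = 1.68 mm

1.68 mm


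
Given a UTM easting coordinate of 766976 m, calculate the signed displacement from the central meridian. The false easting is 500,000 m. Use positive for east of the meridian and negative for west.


displacement = 766976 - 500000 = 266976 m

266976 m


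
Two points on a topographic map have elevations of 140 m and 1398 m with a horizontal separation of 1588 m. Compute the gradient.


gradient = (1398 - 140) / 1588 = 1258 / 1588 = 0.7922

0.7922


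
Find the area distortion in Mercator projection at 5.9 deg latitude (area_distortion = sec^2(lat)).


area_distortion = 1/cos^2(5.9) = 1.011

1.011


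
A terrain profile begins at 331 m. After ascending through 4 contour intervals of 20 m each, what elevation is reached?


elevation = 331 + 4 * 20 = 411 m

411 m


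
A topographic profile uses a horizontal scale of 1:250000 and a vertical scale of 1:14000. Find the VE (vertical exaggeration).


VE = horizontal_scale / vertical_scale = 250000 / 14000 ≈ 17.9

17.9x


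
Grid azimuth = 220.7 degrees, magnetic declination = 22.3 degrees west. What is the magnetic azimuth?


magnetic azimuth = grid azimuth - declination (east +ve)
mag_az = 220.7 - -22.3 = 243.0 degrees

243.0 degrees


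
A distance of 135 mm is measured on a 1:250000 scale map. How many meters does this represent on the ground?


ground = 135 mm * 250000 / 1000 = 33750.0 m

33750.0 m


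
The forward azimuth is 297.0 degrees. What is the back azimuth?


back azimuth = (297.0 + 180) mod 360 = 117.0 degrees

117.0 degrees


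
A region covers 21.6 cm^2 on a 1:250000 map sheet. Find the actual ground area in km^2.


ground_area = 21.6 * (250000/100)^2 = 135000000.0 m^2 = 135.0 km^2

135.0 km^2


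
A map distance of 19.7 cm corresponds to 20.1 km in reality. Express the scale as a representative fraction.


ground = 20.1 km = 2010000 cm; RF denominator = ground / map = 2010000 / 19.7 ≈ 102030; RF = 1:102030

1:102030


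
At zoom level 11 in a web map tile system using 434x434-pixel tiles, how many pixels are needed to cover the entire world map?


tiles per axis = 2^11 = 2048
total tiles = 2048^2 = 4194304
pixels per axis = 2048 * 434 = 888832
total pixels = 888832^2 = 790022324224

790022324224 pixels


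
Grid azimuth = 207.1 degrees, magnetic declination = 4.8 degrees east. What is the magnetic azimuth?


magnetic azimuth = grid azimuth - declination (east +ve)
mag_az = 207.1 - 4.8 = 202.3 degrees

202.3 degrees


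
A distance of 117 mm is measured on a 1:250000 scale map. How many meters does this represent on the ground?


ground = 117 mm * 250000 / 1000 = 29250.0 m

29250.0 m


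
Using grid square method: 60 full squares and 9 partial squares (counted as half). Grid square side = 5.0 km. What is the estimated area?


effective squares = 60 + 9 * 0.5 = 64.5
area = 64.5 * 25.0 = 1612.5 km^2

1612.5 km^2


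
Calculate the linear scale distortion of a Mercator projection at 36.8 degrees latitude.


SF = 1 / cos(36.8) = 1 / 0.800731 = 1.249

1.249


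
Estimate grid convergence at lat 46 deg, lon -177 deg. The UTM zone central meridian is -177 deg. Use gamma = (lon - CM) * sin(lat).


gamma = (-177 - -177) * sin(46) = 0 * 0.71934 = 0.0 degrees

0.0 degrees


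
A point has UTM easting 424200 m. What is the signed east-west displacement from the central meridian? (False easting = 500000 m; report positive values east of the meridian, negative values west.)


displacement = 424200 - 500000 = -75800 m

-75800 m


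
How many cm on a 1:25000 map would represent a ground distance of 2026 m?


map_cm = 2026 * 100 / 25000 = 8.104 cm ≈ 8.1 cm

8.1 cm


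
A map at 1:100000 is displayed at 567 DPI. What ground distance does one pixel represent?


pixel_cm = 2.54 / 567 ≈ 0.00448 cm
ground = pixel_cm * 100000 / 100 = 2.54 * 100000 / (567 * 100) = 254000 / 56700 ≈ 4.48 m

4.48 m


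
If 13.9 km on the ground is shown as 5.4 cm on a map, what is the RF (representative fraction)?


ground = 13.9 km = 1390000 cm; RF denominator = ground / map = 1390000 / 5.4 ≈ 257407; RF = 1:257407

1:257407


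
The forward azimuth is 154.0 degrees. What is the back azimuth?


back azimuth = (154.0 + 180) mod 360 = 334.0 degrees

334.0 degrees


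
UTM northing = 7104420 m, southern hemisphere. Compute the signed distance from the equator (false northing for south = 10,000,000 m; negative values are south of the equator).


For southern: actual = 7104420 - 10000000 = -2895580 m

-2895580 m


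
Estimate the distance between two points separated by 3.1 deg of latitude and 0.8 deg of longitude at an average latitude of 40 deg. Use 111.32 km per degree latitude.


dlat_km = 3.1 * 111.32 = 345.092
dlon_km = 0.8 * 111.32 * cos(40) ≈ 68.221
dist = sqrt(345.092^2 + 68.221^2) ≈ 351.8 km

351.8 km


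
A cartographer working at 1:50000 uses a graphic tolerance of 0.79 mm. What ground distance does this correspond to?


ground = 0.79 mm * 50000 / 1000 = 39.5 m

39.5 m


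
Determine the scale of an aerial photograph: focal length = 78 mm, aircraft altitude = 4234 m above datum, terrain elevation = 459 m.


scale = f / (H - h) = 78 mm / 3775 m = 78 / 3775000 = 1:48397

1:48397


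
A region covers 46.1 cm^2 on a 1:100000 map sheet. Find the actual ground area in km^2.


ground_area = 46.1 * (100000/100)^2 = 46100000.0 m^2 = 46.1 km^2

46.1 km^2


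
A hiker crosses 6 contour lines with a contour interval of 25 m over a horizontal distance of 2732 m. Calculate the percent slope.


elevation change = 6 * 25 = 150 m
slope = 150 / 2732 * 100 = 5.5%

5.5%


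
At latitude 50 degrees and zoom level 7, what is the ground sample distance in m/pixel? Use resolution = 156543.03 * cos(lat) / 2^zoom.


res = 156543.03 * cos(50) / 2^7 = 156543.03 * 0.64278761 / 128 = 786.12 m/pixel

786.12 m/pixel


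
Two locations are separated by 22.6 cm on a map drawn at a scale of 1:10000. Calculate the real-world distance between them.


ground = 22.6 cm * 10000 / 100 = 2260.0 m = 2.26 km

2.26 km


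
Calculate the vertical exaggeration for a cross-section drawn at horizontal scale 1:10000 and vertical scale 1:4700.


VE = horizontal_scale / vertical_scale = 10000 / 4700 ≈ 2.1

2.1x


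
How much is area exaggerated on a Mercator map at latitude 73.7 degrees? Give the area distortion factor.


area_distortion = 1/cos^2(73.7) = 12.695

12.695


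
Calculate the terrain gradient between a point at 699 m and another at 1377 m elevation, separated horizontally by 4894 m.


gradient = (1377 - 699) / 4894 = 678 / 4894 = 0.1385

0.1385


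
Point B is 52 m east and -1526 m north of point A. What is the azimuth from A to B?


az = atan2(52, -1526) = 178.0 deg
adjusted to 0-360: 178.0 degrees

178.0 degrees


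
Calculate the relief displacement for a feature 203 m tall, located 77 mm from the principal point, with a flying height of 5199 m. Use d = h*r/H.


d = h * r / H = 203 * 77 / 5199 = 3.01 mm

3.01 mm


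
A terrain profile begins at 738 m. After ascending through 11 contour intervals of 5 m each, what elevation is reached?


elevation = 738 + 11 * 5 = 793 m

793 m


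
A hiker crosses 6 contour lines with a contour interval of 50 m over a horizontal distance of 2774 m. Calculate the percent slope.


elevation change = 6 * 50 = 300 m
slope = 300 / 2774 * 100 = 10.8%

10.8%


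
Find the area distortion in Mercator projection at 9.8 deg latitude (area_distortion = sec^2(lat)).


area_distortion = 1/cos^2(9.8) = 1.03

1.03


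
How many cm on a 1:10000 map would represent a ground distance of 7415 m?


map_cm = 7415 * 100 / 10000 = 74.15 cm

74.15 cm


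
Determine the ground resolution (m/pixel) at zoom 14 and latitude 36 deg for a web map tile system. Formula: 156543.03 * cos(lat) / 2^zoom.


res = 156543.03 * cos(36) / 2^14 = 156543.03 * 0.80901699 / 16384 = 7.73 m/pixel

7.73 m/pixel


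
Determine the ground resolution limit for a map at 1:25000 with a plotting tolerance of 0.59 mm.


ground = 0.59 mm * 25000 / 1000 = 14.75 m

14.75 m


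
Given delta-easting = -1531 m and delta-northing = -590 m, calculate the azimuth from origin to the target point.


az = atan2(-1531, -590) = -111.1 deg
adjusted to 0-360: 248.9 degrees

248.9 degrees


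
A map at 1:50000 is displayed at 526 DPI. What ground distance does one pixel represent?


pixel_cm = 2.54 / 526 ≈ 0.004829 cm
ground = pixel_cm * 50000 / 100 = 2.54 * 50000 / (526 * 100) = 127000 / 52600 ≈ 2.41 m

2.41 m


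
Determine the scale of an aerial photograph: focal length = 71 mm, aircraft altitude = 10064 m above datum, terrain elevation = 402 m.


scale = f / (H - h) = 71 mm / 9662 m = 71 / 9662000 = 1:136085

1:136085


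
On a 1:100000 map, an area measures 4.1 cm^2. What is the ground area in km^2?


ground_area = 4.1 * (100000/100)^2 = 4100000.0 m^2 = 4.1 km^2

4.1 km^2


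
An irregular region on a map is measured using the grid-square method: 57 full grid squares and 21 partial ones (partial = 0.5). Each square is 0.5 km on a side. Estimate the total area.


effective squares = 57 + 21 * 0.5 = 67.5
area = 67.5 * 0.25 = 16.875 km^2

16.875 km^2


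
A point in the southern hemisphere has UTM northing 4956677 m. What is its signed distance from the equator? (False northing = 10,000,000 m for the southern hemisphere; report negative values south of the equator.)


For southern: actual = 4956677 - 10000000 = -5043323 m

-5043323 m


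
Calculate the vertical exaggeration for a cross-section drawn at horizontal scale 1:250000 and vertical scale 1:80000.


VE = horizontal_scale / vertical_scale = 250000 / 80000 = 3.125 ≈ 3.1

3.1x


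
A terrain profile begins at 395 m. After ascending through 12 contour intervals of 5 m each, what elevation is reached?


elevation = 395 + 12 * 5 = 455 m

455 m


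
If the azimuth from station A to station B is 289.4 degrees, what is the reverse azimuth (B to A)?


back azimuth = (289.4 + 180) mod 360 = 109.4 degrees

109.4 degrees


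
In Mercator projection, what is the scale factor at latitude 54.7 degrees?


SF = 1 / cos(54.7) = 1 / 0.577858 = 1.731

1.731


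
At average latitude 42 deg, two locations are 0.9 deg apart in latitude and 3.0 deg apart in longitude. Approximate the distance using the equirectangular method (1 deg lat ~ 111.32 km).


dlat_km = 0.9 * 111.32 = 100.188
dlon_km = 3.0 * 111.32 * cos(42) ≈ 248.181
dist = sqrt(100.188^2 + 248.181^2) ≈ 267.6 km

267.6 km


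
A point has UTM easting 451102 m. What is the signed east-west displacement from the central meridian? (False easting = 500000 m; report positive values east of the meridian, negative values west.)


displacement = 451102 - 500000 = -48898 m

-48898 m


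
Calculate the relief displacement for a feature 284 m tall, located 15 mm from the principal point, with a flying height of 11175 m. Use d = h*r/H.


d = h * r / H = 284 * 15 / 11175 = 0.38 mm

0.38 mm


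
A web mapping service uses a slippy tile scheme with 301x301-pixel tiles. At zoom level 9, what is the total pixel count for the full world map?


tiles per axis = 2^9 = 512
total tiles = 512^2 = 262144
pixels per axis = 512 * 301 = 154112
total pixels = 154112^2 = 23750508544

23750508544 pixels


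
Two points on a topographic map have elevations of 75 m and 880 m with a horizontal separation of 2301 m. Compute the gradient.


gradient = (880 - 75) / 2301 = 805 / 2301 = 0.3498

0.3498


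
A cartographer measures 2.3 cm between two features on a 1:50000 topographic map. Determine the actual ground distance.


ground = 2.3 cm * 50000 / 100 = 1150.0 m = 1.15 km

1.15 km


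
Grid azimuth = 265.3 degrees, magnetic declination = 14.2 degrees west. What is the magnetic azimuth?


magnetic azimuth = grid azimuth - declination (east +ve)
mag_az = 265.3 - -14.2 = 279.5 degrees

279.5 degrees


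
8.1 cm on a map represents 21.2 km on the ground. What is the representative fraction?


ground = 21.2 km = 2120000 cm; RF denominator = ground / map = 2120000 / 8.1 ≈ 261728; RF = 1:261728

1:261728


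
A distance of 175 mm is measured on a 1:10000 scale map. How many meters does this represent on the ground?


ground = 175 mm * 10000 / 1000 = 1750.0 m

1750.0 m


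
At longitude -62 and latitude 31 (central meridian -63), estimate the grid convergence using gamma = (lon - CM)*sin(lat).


gamma = (-62 - -63) * sin(31) = 1 * 0.515038 = 0.515 degrees

0.515 degrees


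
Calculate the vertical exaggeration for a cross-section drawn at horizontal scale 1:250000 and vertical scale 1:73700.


VE = horizontal_scale / vertical_scale = 250000 / 73700 ≈ 3.4

3.4x


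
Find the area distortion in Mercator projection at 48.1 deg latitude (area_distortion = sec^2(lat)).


area_distortion = 1/cos^2(48.1) = 2.242

2.242


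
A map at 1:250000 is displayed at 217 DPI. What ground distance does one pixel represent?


pixel_cm = 2.54 / 217 ≈ 0.011705 cm
ground = pixel_cm * 250000 / 100 = 2.54 * 250000 / (217 * 100) = 635000 / 21700 ≈ 29.26 m

29.26 m


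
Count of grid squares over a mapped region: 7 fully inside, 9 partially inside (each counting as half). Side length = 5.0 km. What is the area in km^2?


effective squares = 7 + 9 * 0.5 = 11.5
area = 11.5 * 25.0 = 287.5 km^2

287.5 km^2


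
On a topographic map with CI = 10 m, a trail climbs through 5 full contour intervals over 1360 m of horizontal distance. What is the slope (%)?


elevation change = 5 * 10 = 50 m
slope = 50 / 1360 * 100 = 3.7%

3.7%


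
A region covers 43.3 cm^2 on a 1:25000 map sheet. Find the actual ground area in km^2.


ground_area = 43.3 * (25000/100)^2 = 2706250.0 m^2 = 2.70625 km^2 ≈ 2.706 km^2

2.706 km^2


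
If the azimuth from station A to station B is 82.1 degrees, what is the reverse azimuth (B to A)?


back azimuth = (82.1 + 180) mod 360 = 262.1 degrees

262.1 degrees


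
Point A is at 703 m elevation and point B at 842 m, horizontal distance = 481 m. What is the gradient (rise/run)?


gradient = (842 - 703) / 481 = 139 / 481 = 0.289

0.289


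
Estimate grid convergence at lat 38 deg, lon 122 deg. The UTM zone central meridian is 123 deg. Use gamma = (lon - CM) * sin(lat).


gamma = (122 - 123) * sin(38) = -1 * 0.615661 = -0.616 degrees

-0.616 degrees


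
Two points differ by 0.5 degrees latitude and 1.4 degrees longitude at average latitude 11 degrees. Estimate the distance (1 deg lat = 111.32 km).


dlat_km = 0.5 * 111.32 = 55.66
dlon_km = 1.4 * 111.32 * cos(11) ≈ 152.985
dist = sqrt(55.66^2 + 152.985^2) ≈ 162.8 km

162.8 km


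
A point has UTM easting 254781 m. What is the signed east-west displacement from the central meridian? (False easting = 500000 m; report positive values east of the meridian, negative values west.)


displacement = 254781 - 500000 = -245219 m

-245219 m


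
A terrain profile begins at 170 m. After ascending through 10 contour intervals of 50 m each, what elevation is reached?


elevation = 170 + 10 * 50 = 670 m

670 m


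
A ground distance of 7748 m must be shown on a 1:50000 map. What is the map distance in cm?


map_cm = 7748 * 100 / 50000 = 15.496 cm ≈ 15.5 cm

15.5 cm


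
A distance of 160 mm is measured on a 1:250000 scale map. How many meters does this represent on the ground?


ground = 160 mm * 250000 / 1000 = 40000.0 m

40000.0 m


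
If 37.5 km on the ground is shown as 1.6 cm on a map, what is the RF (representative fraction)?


ground = 37.5 km = 3750000 cm; RF denominator = ground / map = 3750000 / 1.6 = 2343750; RF = 1:2343750

1:2343750


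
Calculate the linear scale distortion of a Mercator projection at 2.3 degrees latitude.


SF = 1 / cos(2.3) = 1 / 0.999194 = 1.001

1.001


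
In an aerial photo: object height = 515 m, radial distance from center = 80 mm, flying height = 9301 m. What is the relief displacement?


d = h * r / H = 515 * 80 / 9301 = 4.43 mm

4.43 mm


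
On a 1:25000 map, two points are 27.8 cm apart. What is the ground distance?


ground = 27.8 cm * 25000 / 100 = 6950.0 m = 6.95 km

6.95 km


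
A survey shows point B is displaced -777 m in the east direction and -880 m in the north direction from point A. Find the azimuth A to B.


az = atan2(-777, -880) = -138.6 deg
adjusted to 0-360: 221.4 degrees

221.4 degrees


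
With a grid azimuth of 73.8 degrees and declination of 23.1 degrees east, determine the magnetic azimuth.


magnetic azimuth = grid azimuth - declination (east +ve)
mag_az = 73.8 - 23.1 = 50.7 degrees

50.7 degrees


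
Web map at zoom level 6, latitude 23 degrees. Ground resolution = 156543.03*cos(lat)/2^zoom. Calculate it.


res = 156543.03 * cos(23) / 2^6 = 156543.03 * 0.92050485 / 64 = 2251.54 m/pixel

2251.54 m/pixel


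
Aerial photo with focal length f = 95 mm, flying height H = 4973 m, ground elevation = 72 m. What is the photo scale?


scale = f / (H - h) = 95 mm / 4901 m = 95 / 4901000 = 1:51589

1:51589


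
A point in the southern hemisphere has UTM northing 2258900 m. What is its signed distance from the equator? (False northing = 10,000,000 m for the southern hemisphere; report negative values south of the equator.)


For southern: actual = 2258900 - 10000000 = -7741100 m

-7741100 m


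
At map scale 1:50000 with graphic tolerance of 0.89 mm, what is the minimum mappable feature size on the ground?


ground = 0.89 mm * 50000 / 1000 = 44.5 m

44.5 m


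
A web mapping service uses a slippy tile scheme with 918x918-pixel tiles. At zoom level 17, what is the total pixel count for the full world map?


tiles per axis = 2^17 = 131072
total tiles = 131072^2 = 17179869184
pixels per axis = 131072 * 918 = 120324096
total pixels = 120324096^2 = 14477888078217216

14477888078217216 pixels


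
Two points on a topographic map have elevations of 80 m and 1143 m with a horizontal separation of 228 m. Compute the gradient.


gradient = (1143 - 80) / 228 = 1063 / 228 = 4.6623

4.6623


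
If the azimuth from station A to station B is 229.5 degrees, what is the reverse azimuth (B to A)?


back azimuth = (229.5 + 180) mod 360 = 49.5 degrees

49.5 degrees


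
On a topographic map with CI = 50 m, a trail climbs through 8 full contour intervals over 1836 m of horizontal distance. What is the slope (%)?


elevation change = 8 * 50 = 400 m
slope = 400 / 1836 * 100 = 21.8%

21.8%


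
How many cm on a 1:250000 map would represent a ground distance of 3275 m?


map_cm = 3275 * 100 / 250000 = 1.31 cm

1.31 cm


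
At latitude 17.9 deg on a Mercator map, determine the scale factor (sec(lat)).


SF = 1 / cos(17.9) = 1 / 0.951594 = 1.051

1.051


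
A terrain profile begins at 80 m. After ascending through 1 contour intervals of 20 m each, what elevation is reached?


elevation = 80 + 1 * 20 = 100 m

100 m


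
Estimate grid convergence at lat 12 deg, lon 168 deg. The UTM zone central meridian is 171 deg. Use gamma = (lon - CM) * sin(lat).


gamma = (168 - 171) * sin(12) = -3 * 0.207912 = -0.624 degrees

-0.624 degrees


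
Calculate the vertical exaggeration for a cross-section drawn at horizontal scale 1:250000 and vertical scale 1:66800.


VE = horizontal_scale / vertical_scale = 250000 / 66800 ≈ 3.7

3.7x


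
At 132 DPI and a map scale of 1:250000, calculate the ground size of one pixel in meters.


pixel_cm = 2.54 / 132 ≈ 0.019242 cm
ground = pixel_cm * 250000 / 100 = 2.54 * 250000 / (132 * 100) = 635000 / 13200 ≈ 48.11 m

48.11 m


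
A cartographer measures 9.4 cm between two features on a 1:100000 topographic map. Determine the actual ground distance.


ground = 9.4 cm * 100000 / 100 = 9400.0 m = 9.4 km

9.4 km


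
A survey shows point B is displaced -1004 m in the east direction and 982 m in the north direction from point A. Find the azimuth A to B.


az = atan2(-1004, 982) = -45.6 deg
adjusted to 0-360: 314.4 degrees

314.4 degrees


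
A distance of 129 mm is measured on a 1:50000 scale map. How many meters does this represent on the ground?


ground = 129 mm * 50000 / 1000 = 6450.0 m

6450.0 m


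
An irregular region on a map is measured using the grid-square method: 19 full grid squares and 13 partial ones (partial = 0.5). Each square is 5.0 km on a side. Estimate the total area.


effective squares = 19 + 13 * 0.5 = 25.5
area = 25.5 * 25.0 = 637.5 km^2

637.5 km^2


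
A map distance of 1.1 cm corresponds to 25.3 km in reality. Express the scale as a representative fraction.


ground = 25.3 km = 2530000 cm; RF denominator = ground / map = 2530000 / 1.1 = 2300000; RF = 1:2300000

1:2300000


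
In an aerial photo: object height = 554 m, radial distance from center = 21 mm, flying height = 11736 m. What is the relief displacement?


d = h * r / H = 554 * 21 / 11736 = 0.99 mm

0.99 mm


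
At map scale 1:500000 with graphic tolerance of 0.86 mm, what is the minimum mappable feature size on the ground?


ground = 0.86 mm * 500000 / 1000 = 430.0 m

430.0 m


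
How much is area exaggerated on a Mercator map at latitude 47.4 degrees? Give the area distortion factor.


area_distortion = 1/cos^2(47.4) = 2.183

2.183


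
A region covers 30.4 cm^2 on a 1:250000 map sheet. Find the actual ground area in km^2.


ground_area = 30.4 * (250000/100)^2 = 190000000.0 m^2 = 190.0 km^2

190.0 km^2


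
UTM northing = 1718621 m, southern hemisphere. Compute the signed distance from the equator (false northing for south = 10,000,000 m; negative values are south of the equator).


For southern: actual = 1718621 - 10000000 = -8281379 m

-8281379 m


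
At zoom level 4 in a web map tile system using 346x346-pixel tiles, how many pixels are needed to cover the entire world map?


tiles per axis = 2^4 = 16
total tiles = 16^2 = 256
pixels per axis = 16 * 346 = 5536
total pixels = 5536^2 = 30647296

30647296 pixels


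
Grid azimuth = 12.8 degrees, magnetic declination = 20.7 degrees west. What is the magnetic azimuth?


magnetic azimuth = grid azimuth - declination (east +ve)
mag_az = 12.8 - -20.7 = 33.5 degrees

33.5 degrees


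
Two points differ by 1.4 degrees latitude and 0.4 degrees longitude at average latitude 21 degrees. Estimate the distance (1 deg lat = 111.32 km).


dlat_km = 1.4 * 111.32 = 155.848
dlon_km = 0.4 * 111.32 * cos(21) ≈ 41.57
dist = sqrt(155.848^2 + 41.57^2) ≈ 161.3 km

161.3 km


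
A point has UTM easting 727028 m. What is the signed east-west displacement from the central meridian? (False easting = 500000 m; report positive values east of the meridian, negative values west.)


displacement = 727028 - 500000 = 227028 m

227028 m


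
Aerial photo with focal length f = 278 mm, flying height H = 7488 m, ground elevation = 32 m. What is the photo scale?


scale = f / (H - h) = 278 mm / 7456 m = 278 / 7456000 = 1:26820

1:26820


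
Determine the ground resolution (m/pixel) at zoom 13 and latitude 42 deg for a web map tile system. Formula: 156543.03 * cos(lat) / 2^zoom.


res = 156543.03 * cos(42) / 2^13 = 156543.03 * 0.74314483 / 8192 = 14.2 m/pixel

14.2 m/pixel


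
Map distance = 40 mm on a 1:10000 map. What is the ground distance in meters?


ground = 40 mm * 10000 / 1000 = 400.0 m

400.0 m


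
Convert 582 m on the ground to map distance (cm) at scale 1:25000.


map_cm = 582 * 100 / 25000 = 2.328 cm ≈ 2.33 cm

2.33 cm


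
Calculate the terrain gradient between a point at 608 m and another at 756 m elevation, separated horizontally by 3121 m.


gradient = (756 - 608) / 3121 = 148 / 3121 = 0.0474

0.0474


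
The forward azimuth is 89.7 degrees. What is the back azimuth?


back azimuth = (89.7 + 180) mod 360 = 269.7 degrees

269.7 degrees


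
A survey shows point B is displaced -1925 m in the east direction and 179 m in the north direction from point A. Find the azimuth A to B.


az = atan2(-1925, 179) = -84.7 deg
adjusted to 0-360: 275.3 degrees

275.3 degrees


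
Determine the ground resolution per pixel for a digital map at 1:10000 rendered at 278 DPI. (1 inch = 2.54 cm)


pixel_cm = 2.54 / 278 ≈ 0.009137 cm
ground = pixel_cm * 10000 / 100 = 2.54 * 10000 / (278 * 100) = 25400 / 27800 ≈ 0.91 m

0.91 m


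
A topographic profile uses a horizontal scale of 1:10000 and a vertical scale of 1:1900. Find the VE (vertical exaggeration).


VE = horizontal_scale / vertical_scale = 10000 / 1900 ≈ 5.3

5.3x


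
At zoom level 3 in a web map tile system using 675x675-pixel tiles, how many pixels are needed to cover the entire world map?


tiles per axis = 2^3 = 8
total tiles = 8^2 = 64
pixels per axis = 8 * 675 = 5400
total pixels = 5400^2 = 29160000

29160000 pixels


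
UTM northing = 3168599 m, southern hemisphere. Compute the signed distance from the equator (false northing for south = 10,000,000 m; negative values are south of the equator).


For southern: actual = 3168599 - 10000000 = -6831401 m

-6831401 m


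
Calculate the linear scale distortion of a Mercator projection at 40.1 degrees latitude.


SF = 1 / cos(40.1) = 1 / 0.764921 = 1.307

1.307


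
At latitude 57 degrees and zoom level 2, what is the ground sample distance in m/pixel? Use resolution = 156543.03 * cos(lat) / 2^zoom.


res = 156543.03 * cos(57) / 2^2 = 156543.03 * 0.54463904 / 4 = 21314.86 m/pixel

21314.86 m/pixel


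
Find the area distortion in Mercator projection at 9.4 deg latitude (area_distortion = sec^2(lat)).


area_distortion = 1/cos^2(9.4) = 1.027

1.027


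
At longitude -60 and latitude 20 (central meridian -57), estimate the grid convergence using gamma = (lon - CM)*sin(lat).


gamma = (-60 - -57) * sin(20) = -3 * 0.34202 = -1.026 degrees

-1.026 degrees


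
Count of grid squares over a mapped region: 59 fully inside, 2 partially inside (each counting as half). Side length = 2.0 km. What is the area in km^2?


effective squares = 59 + 2 * 0.5 = 60.0
area = 60.0 * 4.0 = 240.0 km^2

240.0 km^2


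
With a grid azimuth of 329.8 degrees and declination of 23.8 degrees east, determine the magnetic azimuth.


magnetic azimuth = grid azimuth - declination (east +ve)
mag_az = 329.8 - 23.8 = 306.0 degrees

306.0 degrees


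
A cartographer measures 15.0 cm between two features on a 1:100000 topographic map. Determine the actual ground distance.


ground = 15.0 cm * 100000 / 100 = 15000.0 m = 15.0 km

15.0 km


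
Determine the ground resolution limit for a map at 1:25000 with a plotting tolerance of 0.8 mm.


ground = 0.8 mm * 25000 / 1000 = 20.0 m

20.0 m


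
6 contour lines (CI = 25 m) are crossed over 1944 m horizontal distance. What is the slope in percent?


elevation change = 6 * 25 = 150 m
slope = 150 / 1944 * 100 = 7.7%

7.7%


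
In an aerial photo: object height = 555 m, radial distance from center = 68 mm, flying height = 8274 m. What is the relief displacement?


d = h * r / H = 555 * 68 / 8274 = 4.56 mm

4.56 mm


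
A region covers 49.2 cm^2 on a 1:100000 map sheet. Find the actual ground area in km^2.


ground_area = 49.2 * (100000/100)^2 = 49200000.0 m^2 = 49.2 km^2

49.2 km^2


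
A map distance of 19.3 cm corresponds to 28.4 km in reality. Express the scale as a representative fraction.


ground = 28.4 km = 2840000 cm; RF denominator = ground / map = 2840000 / 19.3 ≈ 147150; RF = 1:147150

1:147150


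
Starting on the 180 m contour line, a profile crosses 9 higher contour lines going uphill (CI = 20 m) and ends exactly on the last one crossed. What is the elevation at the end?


elevation = 180 + 9 * 20 = 360 m

360 m


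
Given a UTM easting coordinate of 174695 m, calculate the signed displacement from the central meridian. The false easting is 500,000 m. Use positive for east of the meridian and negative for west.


displacement = 174695 - 500000 = -325305 m

-325305 m
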